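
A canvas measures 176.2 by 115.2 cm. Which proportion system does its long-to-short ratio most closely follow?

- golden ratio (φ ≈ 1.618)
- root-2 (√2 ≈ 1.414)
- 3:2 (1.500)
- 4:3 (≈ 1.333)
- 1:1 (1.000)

3:2

176.2/115.2 ≈ 1.530. Nearest candidates are 3:2 (1.500, off by 0.030) and golden ratio (1.618, off by 0.088).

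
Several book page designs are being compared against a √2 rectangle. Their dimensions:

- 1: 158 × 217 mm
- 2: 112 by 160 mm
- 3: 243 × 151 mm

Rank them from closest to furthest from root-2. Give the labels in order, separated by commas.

2, 1, 3

Ratios: 1 = 217 / 158 ≈ 1.373; 2 = 160 / 112 ≈ 1.429; 3 = 243 / 151 ≈ 1.609.
|Δ from 1.414|: 1 0.041; 2 0.015; 3 0.195.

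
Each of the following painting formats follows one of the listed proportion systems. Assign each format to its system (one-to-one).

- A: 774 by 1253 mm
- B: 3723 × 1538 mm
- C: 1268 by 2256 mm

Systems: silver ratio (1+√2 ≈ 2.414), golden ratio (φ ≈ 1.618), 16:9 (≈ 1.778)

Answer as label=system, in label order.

A=golden ratio, B=silver ratio, C=16:9

A = 1253/774 ≈ 1.619 → golden ratio (1.618)
B = 3723/1538 ≈ 2.421 → silver ratio (2.414)
C = 2256/1268 ≈ 1.779 → 16:9 (1.778)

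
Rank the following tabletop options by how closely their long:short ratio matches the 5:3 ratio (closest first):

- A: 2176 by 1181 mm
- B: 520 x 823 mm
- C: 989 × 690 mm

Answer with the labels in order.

Ratios: A = 2176 / 1181 ≈ 1.843; B = 823 / 520 ≈ 1.583; C = 989 / 690 ≈ 1.433.
|Δ from 1.667|: A 0.176; B 0.084; C 0.234.

B, A, C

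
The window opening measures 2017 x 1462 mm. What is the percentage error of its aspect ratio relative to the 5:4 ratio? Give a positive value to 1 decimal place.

Ratio = 2017 / 1462 ≈ 1.3796.
Ideal 5:4 = 1.2500. |1.3796 − 1.2500| / 1.2500 ≈ 10.37% → 10.4%.

10.4%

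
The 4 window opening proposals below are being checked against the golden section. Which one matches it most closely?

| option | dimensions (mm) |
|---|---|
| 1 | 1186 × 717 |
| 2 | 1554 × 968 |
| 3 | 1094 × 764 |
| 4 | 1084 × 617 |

2

Target golden ratio ≈ 1.618.
1: 1.654 (Δ0.036)  2: 1.605 (Δ0.013)  3: 1.432 (Δ0.186)  4: 1.757 (Δ0.139)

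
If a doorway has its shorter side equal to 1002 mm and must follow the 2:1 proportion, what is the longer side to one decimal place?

2:1 = 2.00000.
Longer side = 1002 × 2.00000 ≈ 2004.000 → 2004.0 mm.

2004.0 mm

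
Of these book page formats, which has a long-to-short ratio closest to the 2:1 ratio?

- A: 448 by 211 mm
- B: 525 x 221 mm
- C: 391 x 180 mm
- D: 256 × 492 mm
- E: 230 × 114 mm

Target 2:1 ≈ 2.000.
A: 2.123 (Δ0.123)  B: 2.376 (Δ0.376)  C: 2.172 (Δ0.172)  D: 1.922 (Δ0.078)  E: 2.018 (Δ0.018)

E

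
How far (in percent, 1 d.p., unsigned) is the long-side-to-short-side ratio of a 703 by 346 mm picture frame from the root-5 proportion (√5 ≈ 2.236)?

9.1%

Ratio = 703 / 346 ≈ 2.0318.
Ideal root-5 ≈ 2.2361. |2.0318 − 2.2361| / 2.2361 ≈ 9.14% → 9.1%.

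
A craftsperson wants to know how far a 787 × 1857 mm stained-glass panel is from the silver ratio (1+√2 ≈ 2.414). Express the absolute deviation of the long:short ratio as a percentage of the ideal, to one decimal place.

Ratio = 1857 / 787 ≈ 2.3596.
Ideal silver ratio ≈ 2.4142. |2.3596 − 2.4142| / 2.4142 ≈ 2.26% → 2.3%.

2.3%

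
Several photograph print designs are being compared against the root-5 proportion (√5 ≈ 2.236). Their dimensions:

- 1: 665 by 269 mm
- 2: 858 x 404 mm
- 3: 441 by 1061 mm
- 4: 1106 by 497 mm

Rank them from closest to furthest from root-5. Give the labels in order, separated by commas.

1: 665/269 ≈ 2.472 → |2.472 − 2.236| = 0.236
2: 858/404 ≈ 2.124 → |2.124 − 2.236| = 0.112
3: 1061/441 ≈ 2.406 → |2.406 − 2.236| = 0.170
4: 1106/497 ≈ 2.225 → |2.225 − 2.236| = 0.011

4, 2, 3, 1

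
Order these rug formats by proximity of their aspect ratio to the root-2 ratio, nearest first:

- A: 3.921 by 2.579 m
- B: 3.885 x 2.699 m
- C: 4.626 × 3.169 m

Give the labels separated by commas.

Ratios: A = 3.921 / 2.579 ≈ 1.520; B = 3.885 / 2.699 ≈ 1.439; C = 4.626 / 3.169 ≈ 1.460.
|Δ from 1.414|: A 0.106; B 0.025; C 0.046.

B, C, A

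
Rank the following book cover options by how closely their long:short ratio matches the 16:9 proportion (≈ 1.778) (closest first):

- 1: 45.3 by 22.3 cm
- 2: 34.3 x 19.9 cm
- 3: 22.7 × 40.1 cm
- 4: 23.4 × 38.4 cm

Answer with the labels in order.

3, 2, 4, 1

1: 45.3/22.3 ≈ 2.031 → |2.031 − 1.778| = 0.253
2: 34.3/19.9 ≈ 1.724 → |1.724 − 1.778| = 0.054
3: 40.1/22.7 ≈ 1.767 → |1.767 − 1.778| = 0.011
4: 38.4/23.4 ≈ 1.641 → |1.641 − 1.778| = 0.137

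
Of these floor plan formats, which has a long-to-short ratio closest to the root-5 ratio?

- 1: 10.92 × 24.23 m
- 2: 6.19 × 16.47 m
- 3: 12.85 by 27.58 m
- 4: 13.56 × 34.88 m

1

Target root-5 ≈ 2.236.
1: 2.219 (Δ0.017)  2: 2.661 (Δ0.425)  3: 2.146 (Δ0.090)  4: 2.572 (Δ0.336)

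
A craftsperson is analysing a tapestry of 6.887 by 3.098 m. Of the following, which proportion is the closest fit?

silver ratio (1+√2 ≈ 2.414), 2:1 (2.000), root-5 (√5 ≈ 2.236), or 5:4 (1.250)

Ratio = 6.887 / 3.098 ≈ 2.223.
Distances: silver ratio 2.414 (Δ 0.191); 2:1 2.000 (Δ 0.223); root-5 2.236 (Δ 0.013); 5:4 1.250 (Δ 0.973).

root-5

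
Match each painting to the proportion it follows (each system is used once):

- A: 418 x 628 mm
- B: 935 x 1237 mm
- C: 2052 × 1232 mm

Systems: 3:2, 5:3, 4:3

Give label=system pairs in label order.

A=3:2, B=4:3, C=5:3

A = 628/418 ≈ 1.502 → 3:2 (1.500)
B = 1237/935 ≈ 1.323 → 4:3 (1.333)
C = 2052/1232 ≈ 1.666 → 5:3 (1.667)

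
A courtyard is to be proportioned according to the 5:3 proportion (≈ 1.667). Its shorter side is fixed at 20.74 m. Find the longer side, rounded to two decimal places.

5:3 ≈ 1.66667.
Longer side = 20.74 × 1.66667 ≈ 34.5667 → 34.57 m.

34.57 m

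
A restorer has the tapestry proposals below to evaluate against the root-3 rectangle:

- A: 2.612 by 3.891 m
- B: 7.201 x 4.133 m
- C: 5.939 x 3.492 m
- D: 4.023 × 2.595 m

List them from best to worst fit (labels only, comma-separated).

A: 3.891/2.612 ≈ 1.490 → |1.490 − 1.732| = 0.242
B: 7.201/4.133 ≈ 1.742 → |1.742 − 1.732| = 0.010
C: 5.939/3.492 ≈ 1.701 → |1.701 − 1.732| = 0.031
D: 4.023/2.595 ≈ 1.550 → |1.550 − 1.732| = 0.182

B, C, D, A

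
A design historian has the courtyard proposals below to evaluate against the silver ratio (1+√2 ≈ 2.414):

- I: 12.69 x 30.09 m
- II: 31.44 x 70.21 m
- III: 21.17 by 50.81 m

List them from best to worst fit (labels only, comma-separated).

I: 30.09/12.69 ≈ 2.371 → |2.371 − 2.414| = 0.043
II: 70.21/31.44 ≈ 2.233 → |2.233 − 2.414| = 0.181
III: 50.81/21.17 ≈ 2.400 → |2.400 − 2.414| = 0.014

III, I, II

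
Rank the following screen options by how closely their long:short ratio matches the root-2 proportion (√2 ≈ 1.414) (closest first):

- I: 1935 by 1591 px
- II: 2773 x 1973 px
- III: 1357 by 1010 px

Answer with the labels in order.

II, III, I

I: 1935/1591 ≈ 1.216 → |1.216 − 1.414| = 0.198
II: 2773/1973 ≈ 1.405 → |1.405 − 1.414| = 0.009
III: 1357/1010 ≈ 1.344 → |1.344 − 1.414| = 0.070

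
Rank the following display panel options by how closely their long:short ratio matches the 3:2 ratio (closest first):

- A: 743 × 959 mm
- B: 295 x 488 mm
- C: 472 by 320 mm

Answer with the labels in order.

Ratios: A = 959 / 743 ≈ 1.291; B = 488 / 295 ≈ 1.654; C = 472 / 320 ≈ 1.475.
|Δ from 1.500|: A 0.209; B 0.154; C 0.025.

C, B, A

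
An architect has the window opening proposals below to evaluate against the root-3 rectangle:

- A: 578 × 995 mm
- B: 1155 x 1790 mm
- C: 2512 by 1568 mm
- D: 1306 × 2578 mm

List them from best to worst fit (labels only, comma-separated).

Ratios: A = 995 / 578 ≈ 1.721; B = 1790 / 1155 ≈ 1.550; C = 2512 / 1568 ≈ 1.602; D = 2578 / 1306 ≈ 1.974.
|Δ from 1.732|: A 0.011; B 0.182; C 0.130; D 0.242.

A, C, B, D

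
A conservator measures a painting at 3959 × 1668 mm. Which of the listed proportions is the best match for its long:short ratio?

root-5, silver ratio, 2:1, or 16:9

Ratio = 3959 / 1668 ≈ 2.374.
Distances: root-5 2.236 (Δ 0.138); silver ratio 2.414 (Δ 0.040); 2:1 2.000 (Δ 0.374); 16:9 1.778 (Δ 0.596).

silver ratio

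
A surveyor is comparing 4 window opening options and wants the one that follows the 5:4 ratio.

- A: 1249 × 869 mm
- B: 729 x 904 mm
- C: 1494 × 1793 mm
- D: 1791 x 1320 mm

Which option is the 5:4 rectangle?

B

Target 5:4 ≈ 1.250.
A: 1.437 (Δ0.187)  B: 1.240 (Δ0.010)  C: 1.200 (Δ0.050)  D: 1.357 (Δ0.107)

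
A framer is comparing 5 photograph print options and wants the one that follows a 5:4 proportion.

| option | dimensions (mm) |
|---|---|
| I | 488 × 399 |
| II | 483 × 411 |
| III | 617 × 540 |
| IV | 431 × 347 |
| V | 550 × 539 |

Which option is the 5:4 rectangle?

Ratios (long/short): I ≈ 1.223; II ≈ 1.175; III ≈ 1.143; IV ≈ 1.242; V ≈ 1.020.
5:4 ≈ 1.250; option IV is nearest (Δ 0.008).

IV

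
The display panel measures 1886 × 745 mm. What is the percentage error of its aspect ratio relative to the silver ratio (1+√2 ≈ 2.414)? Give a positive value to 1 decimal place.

Ratio = 1886 / 745 ≈ 2.5315.
Ideal silver ratio ≈ 2.4142. |2.5315 − 2.4142| / 2.4142 ≈ 4.86% → 4.9%.

4.9%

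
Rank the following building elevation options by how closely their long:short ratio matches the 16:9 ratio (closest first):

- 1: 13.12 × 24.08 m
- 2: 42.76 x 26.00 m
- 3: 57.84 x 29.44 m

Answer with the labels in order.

Ratios: 1 = 24.08 / 13.12 ≈ 1.835; 2 = 42.76 / 26.00 ≈ 1.645; 3 = 57.84 / 29.44 ≈ 1.965.
|Δ from 1.778|: 1 0.057; 2 0.133; 3 0.187.

1, 2, 3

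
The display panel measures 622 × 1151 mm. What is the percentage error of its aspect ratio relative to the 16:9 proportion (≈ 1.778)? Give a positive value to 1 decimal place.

Ratio = 1151 / 622 ≈ 1.8505.
Ideal 16:9 ≈ 1.7778. |1.8505 − 1.7778| / 1.7778 ≈ 4.09% → 4.1%.

4.1%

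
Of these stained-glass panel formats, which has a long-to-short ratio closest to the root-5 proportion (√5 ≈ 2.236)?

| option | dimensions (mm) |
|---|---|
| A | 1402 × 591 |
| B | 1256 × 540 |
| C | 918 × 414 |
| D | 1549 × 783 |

C

Target root-5 ≈ 2.236.
A: 2.372 (Δ0.136)  B: 2.326 (Δ0.090)  C: 2.217 (Δ0.019)  D: 1.978 (Δ0.258)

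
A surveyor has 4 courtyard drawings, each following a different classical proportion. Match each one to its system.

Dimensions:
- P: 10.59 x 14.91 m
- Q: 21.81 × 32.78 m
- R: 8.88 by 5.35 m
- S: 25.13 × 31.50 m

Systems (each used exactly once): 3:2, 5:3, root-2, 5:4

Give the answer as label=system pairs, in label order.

P=root-2, Q=3:2, R=5:3, S=5:4

Ratios: P ≈ 1.408; Q ≈ 1.503; R ≈ 1.660; S ≈ 1.253.
Targets: 3:2 ≈ 1.500; 5:3 ≈ 1.667; root-2 ≈ 1.414; 5:4 ≈ 1.250.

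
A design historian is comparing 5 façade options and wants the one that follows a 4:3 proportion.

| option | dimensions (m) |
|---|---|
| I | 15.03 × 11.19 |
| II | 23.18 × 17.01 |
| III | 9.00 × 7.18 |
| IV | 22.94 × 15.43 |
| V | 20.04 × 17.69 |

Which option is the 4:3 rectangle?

Target 4:3 ≈ 1.333.
I: 1.343 (Δ0.010)  II: 1.363 (Δ0.030)  III: 1.253 (Δ0.080)  IV: 1.487 (Δ0.154)  V: 1.133 (Δ0.200)

I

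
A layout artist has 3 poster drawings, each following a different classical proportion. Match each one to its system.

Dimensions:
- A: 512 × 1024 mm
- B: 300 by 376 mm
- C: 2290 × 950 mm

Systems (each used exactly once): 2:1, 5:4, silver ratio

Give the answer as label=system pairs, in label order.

Ratios: A ≈ 2.000; B ≈ 1.253; C ≈ 2.411.
Targets: 2:1 ≈ 2.000; 5:4 ≈ 1.250; silver ratio ≈ 2.414.

A=2:1, B=5:4, C=silver ratio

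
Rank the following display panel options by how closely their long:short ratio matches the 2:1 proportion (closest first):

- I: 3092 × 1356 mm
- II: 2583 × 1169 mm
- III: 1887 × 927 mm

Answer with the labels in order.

III, II, I

Ratios: I = 3092 / 1356 ≈ 2.280; II = 2583 / 1169 ≈ 2.210; III = 1887 / 927 ≈ 2.036.
|Δ from 2.000|: I 0.280; II 0.210; III 0.036.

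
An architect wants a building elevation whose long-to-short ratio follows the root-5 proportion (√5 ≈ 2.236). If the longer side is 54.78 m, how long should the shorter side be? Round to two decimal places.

root-5 ≈ 2.23607.
Shorter side = 54.78 ÷ 2.23607 ≈ 24.4983 → 24.50 m.

24.50 m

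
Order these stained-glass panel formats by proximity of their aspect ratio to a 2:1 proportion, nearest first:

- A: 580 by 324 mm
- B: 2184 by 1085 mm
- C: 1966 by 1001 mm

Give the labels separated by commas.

Ratios: A = 580 / 324 ≈ 1.790; B = 2184 / 1085 ≈ 2.013; C = 1966 / 1001 ≈ 1.964.
|Δ from 2.000|: A 0.210; B 0.013; C 0.036.

B, C, A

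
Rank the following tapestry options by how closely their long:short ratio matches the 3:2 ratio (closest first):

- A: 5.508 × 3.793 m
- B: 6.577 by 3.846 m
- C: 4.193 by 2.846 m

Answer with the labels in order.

Ratios: A = 5.508 / 3.793 ≈ 1.452; B = 6.577 / 3.846 ≈ 1.710; C = 4.193 / 2.846 ≈ 1.473.
|Δ from 1.500|: A 0.048; B 0.210; C 0.027.

C, A, B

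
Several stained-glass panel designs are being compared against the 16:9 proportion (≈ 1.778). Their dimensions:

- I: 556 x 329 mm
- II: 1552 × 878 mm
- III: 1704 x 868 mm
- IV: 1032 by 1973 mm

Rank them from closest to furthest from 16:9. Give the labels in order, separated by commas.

II, I, IV, III

Ratios: I = 556 / 329 ≈ 1.690; II = 1552 / 878 ≈ 1.768; III = 1704 / 868 ≈ 1.963; IV = 1973 / 1032 ≈ 1.912.
|Δ from 1.778|: I 0.088; II 0.010; III 0.185; IV 0.134.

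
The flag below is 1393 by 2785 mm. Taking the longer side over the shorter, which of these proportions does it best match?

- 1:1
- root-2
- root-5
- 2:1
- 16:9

Ratio = 2785 / 1393 ≈ 1.999.
Distances: 1:1 1.000 (Δ 0.999); root-2 1.414 (Δ 0.585); root-5 2.236 (Δ 0.237); 2:1 2.000 (Δ 0.001); 16:9 1.778 (Δ 0.221).

2:1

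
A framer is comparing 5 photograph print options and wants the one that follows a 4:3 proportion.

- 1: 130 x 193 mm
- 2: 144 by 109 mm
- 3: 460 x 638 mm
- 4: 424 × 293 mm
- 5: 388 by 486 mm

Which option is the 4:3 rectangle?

2

Target 4:3 ≈ 1.333.
1: 1.485 (Δ0.152)  2: 1.321 (Δ0.012)  3: 1.387 (Δ0.054)  4: 1.447 (Δ0.114)  5: 1.253 (Δ0.080)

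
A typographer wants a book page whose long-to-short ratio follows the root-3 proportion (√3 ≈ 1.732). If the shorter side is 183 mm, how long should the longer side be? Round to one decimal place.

root-3 ≈ 1.73205.
Longer side = 183 × 1.73205 ≈ 316.965 → 317.0 mm.

317.0 mm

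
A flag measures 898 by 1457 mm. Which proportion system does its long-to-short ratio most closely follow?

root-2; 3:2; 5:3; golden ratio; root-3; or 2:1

golden ratio

Ratio = 1457 / 898 ≈ 1.622.
Distances: root-2 1.414 (Δ 0.208); 3:2 1.500 (Δ 0.122); 5:3 1.667 (Δ 0.045); golden ratio 1.618 (Δ 0.004); root-3 1.732 (Δ 0.110); 2:1 2.000 (Δ 0.378).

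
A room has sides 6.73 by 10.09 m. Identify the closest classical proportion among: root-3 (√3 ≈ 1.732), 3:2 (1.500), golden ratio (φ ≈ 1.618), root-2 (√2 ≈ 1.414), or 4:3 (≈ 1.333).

3:2

10.09/6.73 ≈ 1.499. Nearest candidates are 3:2 (1.500, off by 0.001) and root-2 (1.414, off by 0.085).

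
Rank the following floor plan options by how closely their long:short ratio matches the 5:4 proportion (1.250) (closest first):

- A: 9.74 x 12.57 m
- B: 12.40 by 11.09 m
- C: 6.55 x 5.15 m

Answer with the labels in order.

A: 12.57/9.74 ≈ 1.291 → |1.291 − 1.250| = 0.041
B: 12.40/11.09 ≈ 1.118 → |1.118 − 1.250| = 0.132
C: 6.55/5.15 ≈ 1.272 → |1.272 − 1.250| = 0.022

C, A, B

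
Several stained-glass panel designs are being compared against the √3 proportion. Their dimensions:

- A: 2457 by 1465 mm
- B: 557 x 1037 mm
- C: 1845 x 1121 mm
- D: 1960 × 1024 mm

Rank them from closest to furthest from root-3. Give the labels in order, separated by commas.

A, C, B, D

A: 2457/1465 ≈ 1.677 → |1.677 − 1.732| = 0.055
B: 1037/557 ≈ 1.862 → |1.862 − 1.732| = 0.130
C: 1845/1121 ≈ 1.646 → |1.646 − 1.732| = 0.086
D: 1960/1024 ≈ 1.914 → |1.914 − 1.732| = 0.182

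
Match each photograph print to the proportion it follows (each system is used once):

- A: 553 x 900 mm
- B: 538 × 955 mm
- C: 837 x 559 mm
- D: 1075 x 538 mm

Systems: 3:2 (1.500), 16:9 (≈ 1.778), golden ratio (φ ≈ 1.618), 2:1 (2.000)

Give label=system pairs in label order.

A=golden ratio, B=16:9, C=3:2, D=2:1

A = 900/553 ≈ 1.627 → golden ratio (1.618)
B = 955/538 ≈ 1.775 → 16:9 (1.778)
C = 837/559 ≈ 1.497 → 3:2 (1.500)
D = 1075/538 ≈ 1.998 → 2:1 (2.000)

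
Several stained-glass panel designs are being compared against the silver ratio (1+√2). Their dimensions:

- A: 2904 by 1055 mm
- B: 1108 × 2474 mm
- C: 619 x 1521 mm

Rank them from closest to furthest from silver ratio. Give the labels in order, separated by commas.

A: 2904/1055 ≈ 2.753 → |2.753 − 2.414| = 0.339
B: 2474/1108 ≈ 2.233 → |2.233 − 2.414| = 0.181
C: 1521/619 ≈ 2.457 → |2.457 − 2.414| = 0.043

C, B, A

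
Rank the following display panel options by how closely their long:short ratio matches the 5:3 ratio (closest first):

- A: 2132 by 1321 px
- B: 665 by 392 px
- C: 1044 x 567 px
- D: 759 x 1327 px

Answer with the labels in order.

Ratios: A = 2132 / 1321 ≈ 1.614; B = 665 / 392 ≈ 1.696; C = 1044 / 567 ≈ 1.841; D = 1327 / 759 ≈ 1.748.
|Δ from 1.667|: A 0.053; B 0.029; C 0.174; D 0.081.

B, A, D, C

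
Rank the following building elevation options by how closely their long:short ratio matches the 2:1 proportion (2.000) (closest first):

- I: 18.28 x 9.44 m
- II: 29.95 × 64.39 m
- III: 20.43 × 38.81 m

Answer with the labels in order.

I, III, II

I: 18.28/9.44 ≈ 1.936 → |1.936 − 2.000| = 0.064
II: 64.39/29.95 ≈ 2.150 → |2.150 − 2.000| = 0.150
III: 38.81/20.43 ≈ 1.900 → |1.900 − 2.000| = 0.100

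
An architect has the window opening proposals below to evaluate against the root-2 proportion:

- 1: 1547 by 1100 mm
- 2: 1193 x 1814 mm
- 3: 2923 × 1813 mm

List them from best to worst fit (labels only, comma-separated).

1, 2, 3

Ratios: 1 = 1547 / 1100 ≈ 1.406; 2 = 1814 / 1193 ≈ 1.521; 3 = 2923 / 1813 ≈ 1.612.
|Δ from 1.414|: 1 0.008; 2 0.107; 3 0.198.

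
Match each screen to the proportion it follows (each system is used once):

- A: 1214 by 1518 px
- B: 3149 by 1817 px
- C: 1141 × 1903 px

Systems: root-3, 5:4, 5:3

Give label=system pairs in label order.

A=5:4, B=root-3, C=5:3

Ratios: A ≈ 1.250; B ≈ 1.733; C ≈ 1.668.
Targets: root-3 ≈ 1.732; 5:4 ≈ 1.250; 5:3 ≈ 1.667.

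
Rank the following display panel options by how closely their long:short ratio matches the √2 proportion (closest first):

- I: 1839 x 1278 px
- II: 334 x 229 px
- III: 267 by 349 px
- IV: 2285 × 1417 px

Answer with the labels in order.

I, II, III, IV

I: 1839/1278 ≈ 1.439 → |1.439 − 1.414| = 0.025
II: 334/229 ≈ 1.459 → |1.459 − 1.414| = 0.045
III: 349/267 ≈ 1.307 → |1.307 − 1.414| = 0.107
IV: 2285/1417 ≈ 1.613 → |1.613 − 1.414| = 0.199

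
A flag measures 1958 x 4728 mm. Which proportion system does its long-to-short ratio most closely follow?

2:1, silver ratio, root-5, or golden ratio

Ratio = 4728 / 1958 ≈ 2.415.
Distances: 2:1 2.000 (Δ 0.415); silver ratio 2.414 (Δ 0.001); root-5 2.236 (Δ 0.179); golden ratio 1.618 (Δ 0.797).

silver ratio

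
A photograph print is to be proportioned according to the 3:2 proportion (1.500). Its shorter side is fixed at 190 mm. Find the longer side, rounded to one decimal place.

285.0 mm

3:2 = 1.50000.
Longer side = 190 × 1.50000 ≈ 285.000 → 285.0 mm.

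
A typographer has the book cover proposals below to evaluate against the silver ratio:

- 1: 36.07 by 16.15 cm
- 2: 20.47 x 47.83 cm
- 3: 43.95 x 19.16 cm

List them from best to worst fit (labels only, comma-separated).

Ratios: 1 = 36.07 / 16.15 ≈ 2.233; 2 = 47.83 / 20.47 ≈ 2.337; 3 = 43.95 / 19.16 ≈ 2.294.
|Δ from 2.414|: 1 0.181; 2 0.077; 3 0.120.

2, 3, 1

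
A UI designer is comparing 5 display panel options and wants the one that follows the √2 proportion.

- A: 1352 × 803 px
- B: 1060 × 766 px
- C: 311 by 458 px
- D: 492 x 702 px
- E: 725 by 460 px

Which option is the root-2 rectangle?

Target root-2 ≈ 1.414.
A: 1.684 (Δ0.270)  B: 1.384 (Δ0.030)  C: 1.473 (Δ0.059)  D: 1.427 (Δ0.013)  E: 1.576 (Δ0.162)

D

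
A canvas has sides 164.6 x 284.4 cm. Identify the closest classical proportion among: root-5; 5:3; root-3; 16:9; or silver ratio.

root-3

284.4/164.6 ≈ 1.728. Nearest candidates are root-3 (1.732, off by 0.004) and 16:9 (1.778, off by 0.050).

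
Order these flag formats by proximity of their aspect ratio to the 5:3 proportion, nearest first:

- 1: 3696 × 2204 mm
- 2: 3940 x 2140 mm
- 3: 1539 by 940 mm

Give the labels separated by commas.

1, 3, 2

Ratios: 1 = 3696 / 2204 ≈ 1.677; 2 = 3940 / 2140 ≈ 1.841; 3 = 1539 / 940 ≈ 1.637.
|Δ from 1.667|: 1 0.010; 2 0.174; 3 0.030.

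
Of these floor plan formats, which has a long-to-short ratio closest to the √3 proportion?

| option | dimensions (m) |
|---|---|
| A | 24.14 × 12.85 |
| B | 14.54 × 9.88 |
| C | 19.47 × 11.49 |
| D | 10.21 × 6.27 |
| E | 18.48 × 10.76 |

Ratios (long/short): A ≈ 1.879; B ≈ 1.472; C ≈ 1.695; D ≈ 1.628; E ≈ 1.717.
root-3 ≈ 1.732; option E is nearest (Δ 0.015).

E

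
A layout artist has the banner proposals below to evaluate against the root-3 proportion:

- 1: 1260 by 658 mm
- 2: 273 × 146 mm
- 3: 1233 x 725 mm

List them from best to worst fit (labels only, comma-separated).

3, 2, 1

Ratios: 1 = 1260 / 658 ≈ 1.915; 2 = 273 / 146 ≈ 1.870; 3 = 1233 / 725 ≈ 1.701.
|Δ from 1.732|: 1 0.183; 2 0.138; 3 0.031.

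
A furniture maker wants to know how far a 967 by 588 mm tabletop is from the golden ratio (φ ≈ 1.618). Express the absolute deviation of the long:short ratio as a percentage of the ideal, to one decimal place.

1.6%

Ratio = 967 / 588 ≈ 1.6446.
Ideal golden ratio ≈ 1.6180. |1.6446 − 1.6180| / 1.6180 ≈ 1.64% → 1.6%.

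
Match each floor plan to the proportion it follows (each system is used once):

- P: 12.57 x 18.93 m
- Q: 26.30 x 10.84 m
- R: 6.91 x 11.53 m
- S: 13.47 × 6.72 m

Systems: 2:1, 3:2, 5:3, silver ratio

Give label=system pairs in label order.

Ratios: P ≈ 1.506; Q ≈ 2.426; R ≈ 1.669; S ≈ 2.004.
Targets: 2:1 ≈ 2.000; 3:2 ≈ 1.500; 5:3 ≈ 1.667; silver ratio ≈ 2.414.

P=3:2, Q=silver ratio, R=5:3, S=2:1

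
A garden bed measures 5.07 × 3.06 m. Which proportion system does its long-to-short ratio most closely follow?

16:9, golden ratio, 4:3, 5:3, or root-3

5:3

5.07/3.06 ≈ 1.657. Nearest candidates are 5:3 (1.667, off by 0.010) and golden ratio (1.618, off by 0.039).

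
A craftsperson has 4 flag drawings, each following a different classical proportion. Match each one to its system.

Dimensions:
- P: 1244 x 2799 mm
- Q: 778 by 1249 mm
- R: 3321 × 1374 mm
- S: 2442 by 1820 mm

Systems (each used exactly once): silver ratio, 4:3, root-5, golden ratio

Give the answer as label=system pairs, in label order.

P=root-5, Q=golden ratio, R=silver ratio, S=4:3

Ratios: P ≈ 2.250; Q ≈ 1.605; R ≈ 2.417; S ≈ 1.342.
Targets: silver ratio ≈ 2.414; 4:3 ≈ 1.333; root-5 ≈ 2.236; golden ratio ≈ 1.618.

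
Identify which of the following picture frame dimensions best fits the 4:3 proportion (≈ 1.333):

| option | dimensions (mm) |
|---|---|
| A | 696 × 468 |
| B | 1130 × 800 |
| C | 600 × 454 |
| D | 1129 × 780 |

C

Ratios (long/short): A ≈ 1.487; B ≈ 1.413; C ≈ 1.322; D ≈ 1.447.
4:3 ≈ 1.333; option C is nearest (Δ 0.011).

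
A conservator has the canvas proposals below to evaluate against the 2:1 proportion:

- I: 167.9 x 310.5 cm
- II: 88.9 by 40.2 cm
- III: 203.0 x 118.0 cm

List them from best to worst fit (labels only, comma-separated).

I: 310.5/167.9 ≈ 1.849 → |1.849 − 2.000| = 0.151
II: 88.9/40.2 ≈ 2.211 → |2.211 − 2.000| = 0.211
III: 203.0/118.0 ≈ 1.720 → |1.720 − 2.000| = 0.280

I, II, III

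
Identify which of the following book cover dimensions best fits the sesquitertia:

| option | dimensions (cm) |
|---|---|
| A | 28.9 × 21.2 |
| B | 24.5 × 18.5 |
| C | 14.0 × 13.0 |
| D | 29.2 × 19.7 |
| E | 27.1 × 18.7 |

Target 4:3 ≈ 1.333.
A: 1.363 (Δ0.030)  B: 1.324 (Δ0.009)  C: 1.077 (Δ0.256)  D: 1.482 (Δ0.149)  E: 1.449 (Δ0.116)

B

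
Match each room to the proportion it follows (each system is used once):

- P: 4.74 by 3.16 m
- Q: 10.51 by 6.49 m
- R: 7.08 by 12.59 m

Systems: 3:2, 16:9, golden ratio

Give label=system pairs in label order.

Ratios: P ≈ 1.500; Q ≈ 1.619; R ≈ 1.778.
Targets: 3:2 ≈ 1.500; 16:9 ≈ 1.778; golden ratio ≈ 1.618.

P=3:2, Q=golden ratio, R=16:9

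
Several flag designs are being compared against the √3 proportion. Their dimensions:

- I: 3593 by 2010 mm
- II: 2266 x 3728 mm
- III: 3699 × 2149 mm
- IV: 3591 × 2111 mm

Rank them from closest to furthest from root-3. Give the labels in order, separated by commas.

III, IV, I, II

Ratios: I = 3593 / 2010 ≈ 1.788; II = 3728 / 2266 ≈ 1.645; III = 3699 / 2149 ≈ 1.721; IV = 3591 / 2111 ≈ 1.701.
|Δ from 1.732|: I 0.056; II 0.087; III 0.011; IV 0.031.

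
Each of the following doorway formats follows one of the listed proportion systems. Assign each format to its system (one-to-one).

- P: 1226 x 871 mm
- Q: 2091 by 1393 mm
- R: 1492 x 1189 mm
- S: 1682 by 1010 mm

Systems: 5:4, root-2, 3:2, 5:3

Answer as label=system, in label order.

P=root-2, Q=3:2, R=5:4, S=5:3

Ratios: P ≈ 1.408; Q ≈ 1.501; R ≈ 1.255; S ≈ 1.665.
Targets: 5:4 ≈ 1.250; root-2 ≈ 1.414; 3:2 ≈ 1.500; 5:3 ≈ 1.667.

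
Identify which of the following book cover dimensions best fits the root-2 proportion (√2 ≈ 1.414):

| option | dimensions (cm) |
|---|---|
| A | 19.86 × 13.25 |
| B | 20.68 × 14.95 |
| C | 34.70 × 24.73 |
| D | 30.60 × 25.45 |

Ratios (long/short): A ≈ 1.499; B ≈ 1.383; C ≈ 1.403; D ≈ 1.202.
root-2 ≈ 1.414; option C is nearest (Δ 0.011).

C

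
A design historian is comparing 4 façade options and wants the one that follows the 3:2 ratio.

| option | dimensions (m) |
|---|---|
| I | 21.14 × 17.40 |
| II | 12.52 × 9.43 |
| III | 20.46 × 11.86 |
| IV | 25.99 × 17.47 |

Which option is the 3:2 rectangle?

Target 3:2 ≈ 1.500.
I: 1.215 (Δ0.285)  II: 1.328 (Δ0.172)  III: 1.725 (Δ0.225)  IV: 1.488 (Δ0.012)

IV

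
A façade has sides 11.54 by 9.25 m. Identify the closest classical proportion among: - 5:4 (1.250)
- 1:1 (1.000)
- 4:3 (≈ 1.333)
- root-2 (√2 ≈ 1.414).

5:4

Ratio = 11.54 / 9.25 ≈ 1.248.
Distances: 5:4 1.250 (Δ 0.002); 1:1 1.000 (Δ 0.248); 4:3 1.333 (Δ 0.085); root-2 1.414 (Δ 0.166).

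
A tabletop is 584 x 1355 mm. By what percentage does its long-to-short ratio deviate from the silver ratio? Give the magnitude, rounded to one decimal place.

Ratio = 1355 / 584 ≈ 2.3202.
Ideal silver ratio ≈ 2.4142. |2.3202 − 2.4142| / 2.4142 ≈ 3.89% → 3.9%.

3.9%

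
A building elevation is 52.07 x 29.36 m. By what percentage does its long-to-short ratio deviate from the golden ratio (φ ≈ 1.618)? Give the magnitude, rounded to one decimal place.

Ratio = 52.07 / 29.36 ≈ 1.7735.
Ideal golden ratio ≈ 1.6180. |1.7735 − 1.6180| / 1.6180 ≈ 9.61% → 9.6%.

9.6%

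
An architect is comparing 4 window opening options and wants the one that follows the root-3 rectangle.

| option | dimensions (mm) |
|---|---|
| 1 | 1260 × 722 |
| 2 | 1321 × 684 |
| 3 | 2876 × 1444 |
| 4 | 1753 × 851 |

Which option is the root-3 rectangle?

Ratios (long/short): 1 ≈ 1.745; 2 ≈ 1.931; 3 ≈ 1.992; 4 ≈ 2.060.
root-3 ≈ 1.732; option 1 is nearest (Δ 0.013).

1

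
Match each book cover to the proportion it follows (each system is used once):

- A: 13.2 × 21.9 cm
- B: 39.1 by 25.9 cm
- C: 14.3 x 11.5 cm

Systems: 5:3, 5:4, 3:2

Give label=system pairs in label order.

A=5:3, B=3:2, C=5:4

A = 21.9/13.2 ≈ 1.659 → 5:3 (1.667)
B = 39.1/25.9 ≈ 1.510 → 3:2 (1.500)
C = 14.3/11.5 ≈ 1.243 → 5:4 (1.250)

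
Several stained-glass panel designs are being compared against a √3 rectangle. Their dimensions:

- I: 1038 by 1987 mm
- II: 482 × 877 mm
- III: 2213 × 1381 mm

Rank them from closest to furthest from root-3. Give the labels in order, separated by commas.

I: 1987/1038 ≈ 1.914 → |1.914 − 1.732| = 0.182
II: 877/482 ≈ 1.820 → |1.820 − 1.732| = 0.088
III: 2213/1381 ≈ 1.602 → |1.602 − 1.732| = 0.130

II, III, I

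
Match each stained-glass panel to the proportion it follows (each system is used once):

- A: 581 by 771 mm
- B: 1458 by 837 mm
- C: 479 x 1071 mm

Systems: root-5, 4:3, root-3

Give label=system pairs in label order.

A=4:3, B=root-3, C=root-5

Ratios: A ≈ 1.327; B ≈ 1.742; C ≈ 2.236.
Targets: root-5 ≈ 2.236; 4:3 ≈ 1.333; root-3 ≈ 1.732.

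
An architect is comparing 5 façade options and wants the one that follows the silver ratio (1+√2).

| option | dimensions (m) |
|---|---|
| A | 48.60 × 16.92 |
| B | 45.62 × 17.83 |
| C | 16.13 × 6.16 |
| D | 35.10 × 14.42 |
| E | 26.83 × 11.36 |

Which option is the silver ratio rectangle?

D

Ratios (long/short): A ≈ 2.872; B ≈ 2.559; C ≈ 2.619; D ≈ 2.434; E ≈ 2.362.
silver ratio ≈ 2.414; option D is nearest (Δ 0.020).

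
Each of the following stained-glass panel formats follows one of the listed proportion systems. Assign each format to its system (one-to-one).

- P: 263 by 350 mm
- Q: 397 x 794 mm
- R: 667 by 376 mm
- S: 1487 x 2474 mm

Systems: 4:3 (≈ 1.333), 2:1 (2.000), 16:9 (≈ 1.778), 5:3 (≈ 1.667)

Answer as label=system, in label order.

P = 350/263 ≈ 1.331 → 4:3 (1.333)
Q = 794/397 ≈ 2.000 → 2:1 (2.000)
R = 667/376 ≈ 1.774 → 16:9 (1.778)
S = 2474/1487 ≈ 1.664 → 5:3 (1.667)

P=4:3, Q=2:1, R=16:9, S=5:3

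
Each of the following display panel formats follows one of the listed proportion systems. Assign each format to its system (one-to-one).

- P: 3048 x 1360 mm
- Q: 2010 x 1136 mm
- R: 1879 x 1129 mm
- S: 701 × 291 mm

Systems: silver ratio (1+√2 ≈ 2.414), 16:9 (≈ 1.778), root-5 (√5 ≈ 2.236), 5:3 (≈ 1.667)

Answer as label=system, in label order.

P=root-5, Q=16:9, R=5:3, S=silver ratio

Ratios: P ≈ 2.241; Q ≈ 1.769; R ≈ 1.664; S ≈ 2.409.
Targets: silver ratio ≈ 2.414; 16:9 ≈ 1.778; root-5 ≈ 2.236; 5:3 ≈ 1.667.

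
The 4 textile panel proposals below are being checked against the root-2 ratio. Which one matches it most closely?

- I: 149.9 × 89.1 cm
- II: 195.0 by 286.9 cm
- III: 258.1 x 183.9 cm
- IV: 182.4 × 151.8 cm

Target root-2 ≈ 1.414.
I: 1.682 (Δ0.268)  II: 1.471 (Δ0.057)  III: 1.403 (Δ0.011)  IV: 1.202 (Δ0.212)

III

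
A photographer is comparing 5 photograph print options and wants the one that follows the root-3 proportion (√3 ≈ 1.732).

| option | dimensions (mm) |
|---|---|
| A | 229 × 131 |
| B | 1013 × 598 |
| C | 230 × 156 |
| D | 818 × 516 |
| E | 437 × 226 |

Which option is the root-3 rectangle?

Ratios (long/short): A ≈ 1.748; B ≈ 1.694; C ≈ 1.474; D ≈ 1.585; E ≈ 1.934.
root-3 ≈ 1.732; option A is nearest (Δ 0.016).

A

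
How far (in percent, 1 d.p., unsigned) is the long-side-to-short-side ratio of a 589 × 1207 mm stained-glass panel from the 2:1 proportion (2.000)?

Ratio = 1207 / 589 ≈ 2.0492.
Ideal 2:1 = 2.0000. |2.0492 − 2.0000| / 2.0000 ≈ 2.46% → 2.5%.

2.5%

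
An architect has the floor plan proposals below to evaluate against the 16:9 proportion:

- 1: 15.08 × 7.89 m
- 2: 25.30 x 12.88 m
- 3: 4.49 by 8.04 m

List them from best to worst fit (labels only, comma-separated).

1: 15.08/7.89 ≈ 1.911 → |1.911 − 1.778| = 0.133
2: 25.30/12.88 ≈ 1.964 → |1.964 − 1.778| = 0.186
3: 8.04/4.49 ≈ 1.791 → |1.791 − 1.778| = 0.013

3, 1, 2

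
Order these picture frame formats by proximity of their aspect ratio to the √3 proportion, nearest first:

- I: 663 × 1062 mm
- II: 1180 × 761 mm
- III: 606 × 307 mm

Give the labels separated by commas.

I, II, III

I: 1062/663 ≈ 1.602 → |1.602 − 1.732| = 0.130
II: 1180/761 ≈ 1.551 → |1.551 − 1.732| = 0.181
III: 606/307 ≈ 1.974 → |1.974 − 1.732| = 0.242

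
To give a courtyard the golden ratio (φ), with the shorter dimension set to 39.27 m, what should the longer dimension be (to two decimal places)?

golden ratio ≈ 1.61803.
Longer side = 39.27 × 1.61803 ≈ 63.5400 → 63.54 m.

63.54 m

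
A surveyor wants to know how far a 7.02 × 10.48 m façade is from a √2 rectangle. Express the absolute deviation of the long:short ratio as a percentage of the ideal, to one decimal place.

Ratio = 10.48 / 7.02 ≈ 1.4929.
Ideal root-2 ≈ 1.4142. |1.4929 − 1.4142| / 1.4142 ≈ 5.56% → 5.6%.

5.6%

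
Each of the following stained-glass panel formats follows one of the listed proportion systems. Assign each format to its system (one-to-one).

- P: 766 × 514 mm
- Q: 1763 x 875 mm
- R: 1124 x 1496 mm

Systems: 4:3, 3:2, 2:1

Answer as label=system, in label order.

P = 766/514 ≈ 1.490 → 3:2 (1.500)
Q = 1763/875 ≈ 2.015 → 2:1 (2.000)
R = 1496/1124 ≈ 1.331 → 4:3 (1.333)

P=3:2, Q=2:1, R=4:3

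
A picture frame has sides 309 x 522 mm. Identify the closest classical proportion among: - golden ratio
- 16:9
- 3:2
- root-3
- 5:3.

5:3

522/309 ≈ 1.689. Nearest candidates are 5:3 (1.667, off by 0.022) and root-3 (1.732, off by 0.043).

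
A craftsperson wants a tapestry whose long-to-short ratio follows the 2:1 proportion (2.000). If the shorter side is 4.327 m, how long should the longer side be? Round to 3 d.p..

8.654 m

2:1 = 2.00000.
Longer side = 4.327 × 2.00000 ≈ 8.65400 → 8.654 m.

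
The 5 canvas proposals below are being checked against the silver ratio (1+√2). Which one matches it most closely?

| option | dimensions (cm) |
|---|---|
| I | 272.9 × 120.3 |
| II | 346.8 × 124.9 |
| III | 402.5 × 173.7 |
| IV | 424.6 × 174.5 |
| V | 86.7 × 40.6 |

IV

Target silver ratio ≈ 2.414.
I: 2.268 (Δ0.146)  II: 2.777 (Δ0.363)  III: 2.317 (Δ0.097)  IV: 2.433 (Δ0.019)  V: 2.135 (Δ0.279)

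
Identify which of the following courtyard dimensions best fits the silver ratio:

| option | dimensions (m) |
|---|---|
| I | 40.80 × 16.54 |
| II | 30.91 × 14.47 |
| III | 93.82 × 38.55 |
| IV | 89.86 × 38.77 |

III

Ratios (long/short): I ≈ 2.467; II ≈ 2.136; III ≈ 2.434; IV ≈ 2.318.
silver ratio ≈ 2.414; option III is nearest (Δ 0.020).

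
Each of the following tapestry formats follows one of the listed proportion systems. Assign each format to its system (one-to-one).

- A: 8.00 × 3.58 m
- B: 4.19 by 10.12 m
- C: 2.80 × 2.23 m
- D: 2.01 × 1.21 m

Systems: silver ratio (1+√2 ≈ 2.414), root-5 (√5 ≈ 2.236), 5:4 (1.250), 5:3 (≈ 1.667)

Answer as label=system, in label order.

A = 8.00/3.58 ≈ 2.235 → root-5 (2.236)
B = 10.12/4.19 ≈ 2.415 → silver ratio (2.414)
C = 2.80/2.23 ≈ 1.256 → 5:4 (1.250)
D = 2.01/1.21 ≈ 1.661 → 5:3 (1.667)

A=root-5, B=silver ratio, C=5:4, D=5:3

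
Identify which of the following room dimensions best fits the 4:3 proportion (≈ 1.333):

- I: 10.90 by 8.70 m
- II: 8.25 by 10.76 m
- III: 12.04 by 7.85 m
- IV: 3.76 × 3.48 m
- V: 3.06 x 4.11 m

Ratios (long/short): I ≈ 1.253; II ≈ 1.304; III ≈ 1.534; IV ≈ 1.080; V ≈ 1.343.
4:3 ≈ 1.333; option V is nearest (Δ 0.010).

V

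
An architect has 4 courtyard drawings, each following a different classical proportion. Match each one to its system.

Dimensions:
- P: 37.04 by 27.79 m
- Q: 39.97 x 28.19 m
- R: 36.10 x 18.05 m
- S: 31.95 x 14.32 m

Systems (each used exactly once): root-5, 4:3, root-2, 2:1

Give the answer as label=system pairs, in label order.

P=4:3, Q=root-2, R=2:1, S=root-5

P = 37.04/27.79 ≈ 1.333 → 4:3 (1.333)
Q = 39.97/28.19 ≈ 1.418 → root-2 (1.414)
R = 36.10/18.05 ≈ 2.000 → 2:1 (2.000)
S = 31.95/14.32 ≈ 2.231 → root-5 (2.236)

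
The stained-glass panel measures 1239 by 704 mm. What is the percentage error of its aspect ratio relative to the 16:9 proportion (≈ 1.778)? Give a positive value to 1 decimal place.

1.0%

Ratio = 1239 / 704 ≈ 1.7599.
Ideal 16:9 ≈ 1.7778. |1.7599 − 1.7778| / 1.7778 ≈ 1.01% → 1.0%.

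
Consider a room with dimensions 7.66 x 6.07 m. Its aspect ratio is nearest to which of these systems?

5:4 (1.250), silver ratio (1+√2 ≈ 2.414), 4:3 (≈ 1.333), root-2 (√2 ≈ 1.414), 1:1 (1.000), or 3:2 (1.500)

5:4

Ratio = 7.66 / 6.07 ≈ 1.262.
Distances: 5:4 1.250 (Δ 0.012); silver ratio 2.414 (Δ 1.152); 4:3 1.333 (Δ 0.071); root-2 1.414 (Δ 0.152); 1:1 1.000 (Δ 0.262); 3:2 1.500 (Δ 0.238).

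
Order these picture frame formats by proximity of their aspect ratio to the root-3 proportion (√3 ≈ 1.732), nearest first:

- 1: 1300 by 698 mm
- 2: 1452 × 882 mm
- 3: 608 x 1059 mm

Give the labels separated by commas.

3, 2, 1

Ratios: 1 = 1300 / 698 ≈ 1.862; 2 = 1452 / 882 ≈ 1.646; 3 = 1059 / 608 ≈ 1.742.
|Δ from 1.732|: 1 0.130; 2 0.086; 3 0.010.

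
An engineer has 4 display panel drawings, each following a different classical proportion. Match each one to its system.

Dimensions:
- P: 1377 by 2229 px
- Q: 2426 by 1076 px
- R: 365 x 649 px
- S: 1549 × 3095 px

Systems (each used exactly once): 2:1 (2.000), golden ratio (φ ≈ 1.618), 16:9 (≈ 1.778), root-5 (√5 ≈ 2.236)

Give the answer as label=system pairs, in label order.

Ratios: P ≈ 1.619; Q ≈ 2.255; R ≈ 1.778; S ≈ 1.998.
Targets: 2:1 ≈ 2.000; golden ratio ≈ 1.618; 16:9 ≈ 1.778; root-5 ≈ 2.236.

P=golden ratio, Q=root-5, R=16:9, S=2:1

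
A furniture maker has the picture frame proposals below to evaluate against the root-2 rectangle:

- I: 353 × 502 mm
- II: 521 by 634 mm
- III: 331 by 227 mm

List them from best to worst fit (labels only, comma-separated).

I, III, II

I: 502/353 ≈ 1.422 → |1.422 − 1.414| = 0.008
II: 634/521 ≈ 1.217 → |1.217 − 1.414| = 0.197
III: 331/227 ≈ 1.458 → |1.458 − 1.414| = 0.044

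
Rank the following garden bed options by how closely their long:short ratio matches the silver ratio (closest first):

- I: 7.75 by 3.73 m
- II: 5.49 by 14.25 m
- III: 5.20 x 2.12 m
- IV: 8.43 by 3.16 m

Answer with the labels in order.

Ratios: I = 7.75 / 3.73 ≈ 2.078; II = 14.25 / 5.49 ≈ 2.596; III = 5.20 / 2.12 ≈ 2.453; IV = 8.43 / 3.16 ≈ 2.668.
|Δ from 2.414|: I 0.336; II 0.182; III 0.039; IV 0.254.

III, II, IV, I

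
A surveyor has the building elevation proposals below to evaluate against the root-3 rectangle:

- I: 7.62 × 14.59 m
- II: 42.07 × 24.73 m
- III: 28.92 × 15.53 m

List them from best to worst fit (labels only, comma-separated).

I: 14.59/7.62 ≈ 1.915 → |1.915 − 1.732| = 0.183
II: 42.07/24.73 ≈ 1.701 → |1.701 − 1.732| = 0.031
III: 28.92/15.53 ≈ 1.862 → |1.862 − 1.732| = 0.130

II, III, I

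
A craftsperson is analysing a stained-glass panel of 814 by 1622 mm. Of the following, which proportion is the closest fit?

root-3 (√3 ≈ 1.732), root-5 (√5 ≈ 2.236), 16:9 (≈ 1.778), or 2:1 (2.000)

1622/814 ≈ 1.993. Nearest candidates are 2:1 (2.000, off by 0.007) and 16:9 (1.778, off by 0.215).

2:1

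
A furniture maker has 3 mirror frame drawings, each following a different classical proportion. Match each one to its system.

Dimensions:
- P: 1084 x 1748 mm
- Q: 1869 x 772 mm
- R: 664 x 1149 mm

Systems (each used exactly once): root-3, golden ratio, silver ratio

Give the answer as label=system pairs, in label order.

P=golden ratio, Q=silver ratio, R=root-3

P = 1748/1084 ≈ 1.613 → golden ratio (1.618)
Q = 1869/772 ≈ 2.421 → silver ratio (2.414)
R = 1149/664 ≈ 1.730 → root-3 (1.732)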